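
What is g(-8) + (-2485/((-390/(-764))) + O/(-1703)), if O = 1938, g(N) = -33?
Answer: -25045285/5109 ≈ -4902.2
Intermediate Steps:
g(-8) + (-2485/((-390/(-764))) + O/(-1703)) = -33 + (-2485/((-390/(-764))) + 1938/(-1703)) = -33 + (-2485/((-390*(-1/764))) + 1938*(-1/1703)) = -33 + (-2485/195/382 - 1938/1703) = -33 + (-2485*382/195 - 1938/1703) = -33 + (-189854/39 - 1938/1703) = -33 - 24876688/5109 = -25045285/5109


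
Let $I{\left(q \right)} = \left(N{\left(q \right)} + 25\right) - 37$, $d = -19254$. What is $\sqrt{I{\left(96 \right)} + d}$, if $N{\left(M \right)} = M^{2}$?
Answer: $5 i \sqrt{402} \approx 100.25 i$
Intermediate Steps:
$I{\left(q \right)} = -12 + q^{2}$ ($I{\left(q \right)} = \left(q^{2} + 25\right) - 37 = \left(25 + q^{2}\right) - 37 = -12 + q^{2}$)
$\sqrt{I{\left(96 \right)} + d} = \sqrt{\left(-12 + 96^{2}\right) - 19254} = \sqrt{\left(-12 + 9216\right) - 19254} = \sqrt{9204 - 19254} = \sqrt{-10050} = 5 i \sqrt{402}$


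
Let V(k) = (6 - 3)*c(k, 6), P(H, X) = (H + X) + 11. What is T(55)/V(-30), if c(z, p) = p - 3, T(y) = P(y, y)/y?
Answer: 11/45 ≈ 0.24444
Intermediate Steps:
P(H, X) = 11 + H + X
T(y) = (11 + 2*y)/y (T(y) = (11 + y + y)/y = (11 + 2*y)/y)
c(z, p) = -3 + p
V(k) = 9 (V(k) = (6 - 3)*(-3 + 6) = 3*3 = 9)
T(55)/V(-30) = (2 + 11/55)/9 = (2 + 11*(1/55))*(1/9) = (2 + 1/5)*(1/9) = (11/5)*(1/9) = 11/45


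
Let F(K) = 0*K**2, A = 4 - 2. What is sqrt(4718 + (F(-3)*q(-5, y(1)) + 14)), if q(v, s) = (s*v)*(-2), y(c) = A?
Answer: 26*sqrt(7) ≈ 68.790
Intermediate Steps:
A = 2
y(c) = 2
F(K) = 0
q(v, s) = -2*s*v
sqrt(4718 + (F(-3)*q(-5, y(1)) + 14)) = sqrt(4718 + (0*(-2*2*(-5)) + 14)) = sqrt(4718 + (0*20 + 14)) = sqrt(4718 + (0 + 14)) = sqrt(4718 + 14) = sqrt(4732) = 26*sqrt(7)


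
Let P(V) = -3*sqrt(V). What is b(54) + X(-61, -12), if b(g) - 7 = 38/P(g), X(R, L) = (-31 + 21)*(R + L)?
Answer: 737 - 19*sqrt(6)/27 ≈ 735.28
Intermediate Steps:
X(R, L) = -10*L - 10*R (X(R, L) = -10*(L + R) = -10*L - 10*R)
b(g) = 7 - 38/(3*sqrt(g)) (b(g) = 7 + 38/((-3*sqrt(g))) = 7 + 38*(-1/(3*sqrt(g))) = 7 - 38/(3*sqrt(g)))
b(54) + X(-61, -12) = (7 - 19*sqrt(6)/27) + (-10*(-12) - 10*(-61)) = (7 - 19*sqrt(6)/27) + (120 + 610) = (7 - 19*sqrt(6)/27) + 730 = 737 - 19*sqrt(6)/27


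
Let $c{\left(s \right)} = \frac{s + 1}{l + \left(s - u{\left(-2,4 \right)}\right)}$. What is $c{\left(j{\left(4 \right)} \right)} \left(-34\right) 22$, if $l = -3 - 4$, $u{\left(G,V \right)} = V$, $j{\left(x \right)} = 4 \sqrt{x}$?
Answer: $2244$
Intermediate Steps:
$l = -7$ ($l = -3 - 4 = -7$)
$c{\left(s \right)} = \frac{1 + s}{-11 + s}$ ($c{\left(s \right)} = \frac{s + 1}{-7 + \left(s - 4\right)} = \frac{1 + s}{-7 + \left(s - 4\right)} = \frac{1 + s}{-7 + \left(-4 + s\right)} = \frac{1 + s}{-11 + s}$)
$c{\left(j{\left(4 \right)} \right)} \left(-34\right) 22 = \frac{1 + 4 \sqrt{4}}{-11 + 4 \sqrt{4}} \left(-34\right) 22 = \frac{1 + 4 \cdot 2}{-11 + 4 \cdot 2} \left(-34\right) 22 = \frac{1 + 8}{-11 + 8} \left(-34\right) 22 = \frac{1}{-3} \cdot 9 \left(-34\right) 22 = \left(- \frac{1}{3}\right) 9 \left(-34\right) 22 = \left(-3\right) \left(-34\right) 22 = 102 \cdot 22 = 2244$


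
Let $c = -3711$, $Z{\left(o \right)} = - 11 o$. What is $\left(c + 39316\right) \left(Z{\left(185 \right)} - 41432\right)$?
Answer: $-1547642535$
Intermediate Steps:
$\left(c + 39316\right) \left(Z{\left(185 \right)} - 41432\right) = \left(-3711 + 39316\right) \left(\left(-11\right) 185 - 41432\right) = 35605 \left(-2035 - 41432\right) = 35605 \left(-43467\right) = -1547642535$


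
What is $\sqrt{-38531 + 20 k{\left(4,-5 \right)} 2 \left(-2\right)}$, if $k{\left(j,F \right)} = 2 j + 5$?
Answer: $i \sqrt{39571} \approx 198.92 i$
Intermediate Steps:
$k{\left(j,F \right)} = 5 + 2 j$
$\sqrt{-38531 + 20 k{\left(4,-5 \right)} 2 \left(-2\right)} = \sqrt{-38531 + 20 \left(5 + 2 \cdot 4\right) 2 \left(-2\right)} = \sqrt{-38531 + 20 \left(5 + 8\right) \left(-4\right)} = \sqrt{-38531 + 20 \cdot 13 \left(-4\right)} = \sqrt{-38531 + 260 \left(-4\right)} = \sqrt{-38531 - 1040} = \sqrt{-39571} = i \sqrt{39571}$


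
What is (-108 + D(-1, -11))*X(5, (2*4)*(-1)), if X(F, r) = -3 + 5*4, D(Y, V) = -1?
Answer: -1853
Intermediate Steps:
X(F, r) = 17 (X(F, r) = -3 + 20 = 17)
(-108 + D(-1, -11))*X(5, (2*4)*(-1)) = (-108 - 1)*17 = -109*17 = -1853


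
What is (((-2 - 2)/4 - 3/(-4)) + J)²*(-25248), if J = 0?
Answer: -1578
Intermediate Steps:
(((-2 - 2)/4 - 3/(-4)) + J)²*(-25248) = (((-2 - 2)/4 - 3/(-4)) + 0)²*(-25248) = ((-4*¼ - 3*(-¼)) + 0)²*(-25248) = ((-1 + ¾) + 0)²*(-25248) = (-¼ + 0)²*(-25248) = (-¼)²*(-25248) = (1/16)*(-25248) = -1578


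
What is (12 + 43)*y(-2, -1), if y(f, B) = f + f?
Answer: -220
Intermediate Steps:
y(f, B) = 2*f
(12 + 43)*y(-2, -1) = (12 + 43)*(2*(-2)) = 55*(-4) = -220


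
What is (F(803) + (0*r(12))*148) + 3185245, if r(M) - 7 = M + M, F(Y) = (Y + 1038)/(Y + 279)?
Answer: 3446436931/1082 ≈ 3.1852e+6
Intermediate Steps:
F(Y) = (1038 + Y)/(279 + Y)
r(M) = 7 + 2*M (r(M) = 7 + (M + M) = 7 + 2*M)
(F(803) + (0*r(12))*148) + 3185245 = ((1038 + 803)/(279 + 803) + (0*(7 + 2*12))*148) + 3185245 = (1841/1082 + (0*(7 + 24))*148) + 3185245 = ((1/1082)*1841 + (0*31)*148) + 3185245 = (1841/1082 + 0*148) + 3185245 = (1841/1082 + 0) + 3185245 = 1841/1082 + 3185245 = 3446436931/1082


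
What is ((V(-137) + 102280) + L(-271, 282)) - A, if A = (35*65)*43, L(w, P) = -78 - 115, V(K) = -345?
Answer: 3917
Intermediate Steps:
L(w, P) = -193
A = 97825 (A = 2275*43 = 97825)
((V(-137) + 102280) + L(-271, 282)) - A = ((-345 + 102280) - 193) - 1*97825 = (101935 - 193) - 97825 = 101742 - 97825 = 3917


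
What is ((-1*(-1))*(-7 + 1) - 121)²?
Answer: 16129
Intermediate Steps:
((-1*(-1))*(-7 + 1) - 121)² = (1*(-6) - 121)² = (-6 - 121)² = (-127)² = 16129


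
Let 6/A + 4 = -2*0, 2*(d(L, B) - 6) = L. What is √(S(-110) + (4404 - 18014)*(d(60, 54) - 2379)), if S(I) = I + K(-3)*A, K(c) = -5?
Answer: √127552510/2 ≈ 5647.0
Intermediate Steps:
d(L, B) = 6 + L/2
A = -3/2 (A = 6/(-4 - 2*0) = 6/(-4 + 0) = 6/(-4) = 6*(-¼) = -3/2 ≈ -1.5000)
S(I) = 15/2 + I (S(I) = I - 5*(-3/2) = I + 15/2 = 15/2 + I)
√(S(-110) + (4404 - 18014)*(d(60, 54) - 2379)) = √((15/2 - 110) + (4404 - 18014)*((6 + (½)*60) - 2379)) = √(-205/2 - 13610*((6 + 30) - 2379)) = √(-205/2 - 13610*(36 - 2379)) = √(-205/2 - 13610*(-2343)) = √(-205/2 + 31888230) = √(63776255/2) = √127552510/2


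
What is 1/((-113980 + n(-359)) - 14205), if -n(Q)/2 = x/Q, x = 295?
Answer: -359/46017825 ≈ -7.8013e-6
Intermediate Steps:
n(Q) = -590/Q
1/((-113980 + n(-359)) - 14205) = 1/((-113980 - 590/(-359)) - 14205) = 1/((-113980 - 590*(-1/359)) - 14205) = 1/((-113980 + 590/359) - 14205) = 1/(-40918230/359 - 14205) = 1/(-46017825/359) = -359/46017825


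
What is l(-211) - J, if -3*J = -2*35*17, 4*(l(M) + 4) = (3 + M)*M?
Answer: 31714/3 ≈ 10571.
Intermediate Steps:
l(M) = -4 + M*(3 + M)/4 (l(M) = -4 + ((3 + M)*M)/4 = -4 + (M*(3 + M))/4 = -4 + M*(3 + M)/4)
J = 1190/3 (J = -(-2*35)*17/3 = -(-70)*17/3 = -1/3*(-1190) = 1190/3 ≈ 396.67)
l(-211) - J = (-4 + (1/4)*(-211)**2 + (3/4)*(-211)) - 1*1190/3 = (-4 + (1/4)*44521 - 633/4) - 1190/3 = (-4 + 44521/4 - 633/4) - 1190/3 = 10968 - 1190/3 = 31714/3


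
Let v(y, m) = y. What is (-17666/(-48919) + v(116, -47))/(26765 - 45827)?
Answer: -2846135/466246989 ≈ -0.0061044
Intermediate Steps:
(-17666/(-48919) + v(116, -47))/(26765 - 45827) = (-17666/(-48919) + 116)/(26765 - 45827) = (-17666*(-1/48919) + 116)/(-19062) = (17666/48919 + 116)*(-1/19062) = (5692270/48919)*(-1/19062) = -2846135/466246989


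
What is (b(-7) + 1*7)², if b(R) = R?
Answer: 0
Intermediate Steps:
(b(-7) + 1*7)² = (-7 + 1*7)² = (-7 + 7)² = 0² = 0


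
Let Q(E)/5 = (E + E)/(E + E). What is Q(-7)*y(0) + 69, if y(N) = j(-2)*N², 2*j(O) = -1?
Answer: 69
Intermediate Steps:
j(O) = -½ (j(O) = (½)*(-1) = -½)
y(N) = -N²/2
Q(E) = 5 (Q(E) = 5*((E + E)/(E + E)) = 5*((2*E)/((2*E))) = 5*((2*E)*(1/(2*E))) = 5*1 = 5)
Q(-7)*y(0) + 69 = 5*(-½*0²) + 69 = 5*(-½*0) + 69 = 5*0 + 69 = 0 + 69 = 69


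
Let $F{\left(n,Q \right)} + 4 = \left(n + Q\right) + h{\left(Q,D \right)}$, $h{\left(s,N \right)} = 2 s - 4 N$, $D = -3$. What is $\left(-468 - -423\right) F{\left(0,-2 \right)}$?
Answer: $-90$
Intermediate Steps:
$h{\left(s,N \right)} = - 4 N + 2 s$
$F{\left(n,Q \right)} = 8 + n + 3 Q$ ($F{\left(n,Q \right)} = -4 + \left(\left(n + Q\right) + \left(\left(-4\right) \left(-3\right) + 2 Q\right)\right) = -4 + \left(\left(Q + n\right) + \left(12 + 2 Q\right)\right) = -4 + \left(12 + n + 3 Q\right) = 8 + n + 3 Q$)
$\left(-468 - -423\right) F{\left(0,-2 \right)} = \left(-468 - -423\right) \left(8 + 0 + 3 \left(-2\right)\right) = \left(-468 + 423\right) \left(8 + 0 - 6\right) = \left(-45\right) 2 = -90$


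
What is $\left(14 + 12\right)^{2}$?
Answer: $676$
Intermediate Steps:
$\left(14 + 12\right)^{2} = 26^{2} = 676$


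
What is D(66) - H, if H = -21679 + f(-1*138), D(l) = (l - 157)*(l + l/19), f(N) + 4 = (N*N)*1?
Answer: -69979/19 ≈ -3683.1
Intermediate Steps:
f(N) = -4 + N² (f(N) = -4 + (N*N)*1 = -4 + N²*1 = -4 + N²)
D(l) = 20*l*(-157 + l)/19 (D(l) = (-157 + l)*(l + l*(1/19)) = (-157 + l)*(l + l/19) = (-157 + l)*(20*l/19) = 20*l*(-157 + l)/19)
H = -2639 (H = -21679 + (-4 + (-1*138)²) = -21679 + (-4 + (-138)²) = -21679 + (-4 + 19044) = -21679 + 19040 = -2639)
D(66) - H = (20/19)*66*(-157 + 66) - 1*(-2639) = (20/19)*66*(-91) + 2639 = -120120/19 + 2639 = -69979/19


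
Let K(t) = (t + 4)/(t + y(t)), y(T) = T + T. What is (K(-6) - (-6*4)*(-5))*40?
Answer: -43160/9 ≈ -4795.6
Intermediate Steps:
y(T) = 2*T
K(t) = (4 + t)/(3*t) (K(t) = (t + 4)/(t + 2*t) = (4 + t)/((3*t)) = (4 + t)*(1/(3*t)) = (4 + t)/(3*t))
(K(-6) - (-6*4)*(-5))*40 = ((⅓)*(4 - 6)/(-6) - (-6*4)*(-5))*40 = ((⅓)*(-⅙)*(-2) - (-24)*(-5))*40 = (⅑ - 1*120)*40 = (⅑ - 120)*40 = -1079/9*40 = -43160/9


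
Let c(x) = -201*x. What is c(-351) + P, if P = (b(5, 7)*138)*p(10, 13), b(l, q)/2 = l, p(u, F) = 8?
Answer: 81591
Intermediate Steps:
b(l, q) = 2*l
P = 11040 (P = ((2*5)*138)*8 = (10*138)*8 = 1380*8 = 11040)
c(-351) + P = -201*(-351) + 11040 = 70551 + 11040 = 81591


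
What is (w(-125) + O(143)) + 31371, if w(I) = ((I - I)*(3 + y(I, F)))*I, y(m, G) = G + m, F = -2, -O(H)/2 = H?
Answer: 31085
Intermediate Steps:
O(H) = -2*H
w(I) = 0 (w(I) = ((I - I)*(3 + (-2 + I)))*I = (0*(1 + I))*I = 0*I = 0)
(w(-125) + O(143)) + 31371 = (0 - 2*143) + 31371 = (0 - 286) + 31371 = -286 + 31371 = 31085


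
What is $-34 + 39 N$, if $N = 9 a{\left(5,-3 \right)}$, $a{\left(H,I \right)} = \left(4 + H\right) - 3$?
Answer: $2072$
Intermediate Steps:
$a{\left(H,I \right)} = 1 + H$
$N = 54$ ($N = 9 \left(1 + 5\right) = 9 \cdot 6 = 54$)
$-34 + 39 N = -34 + 39 \cdot 54 = -34 + 2106 = 2072$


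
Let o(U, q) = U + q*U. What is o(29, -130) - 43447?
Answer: -47188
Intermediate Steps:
o(U, q) = U + U*q
o(29, -130) - 43447 = 29*(1 - 130) - 43447 = 29*(-129) - 43447 = -3741 - 43447 = -47188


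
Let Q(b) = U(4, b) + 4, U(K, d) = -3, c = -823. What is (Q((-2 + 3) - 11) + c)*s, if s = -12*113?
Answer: 1114632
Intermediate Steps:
s = -1356
Q(b) = 1 (Q(b) = -3 + 4 = 1)
(Q((-2 + 3) - 11) + c)*s = (1 - 823)*(-1356) = -822*(-1356) = 1114632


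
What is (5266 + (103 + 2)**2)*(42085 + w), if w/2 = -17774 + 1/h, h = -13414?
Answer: 714257032478/6707 ≈ 1.0649e+8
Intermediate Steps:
w = -238420437/6707 (w = 2*(-17774 + 1/(-13414)) = 2*(-17774 - 1/13414) = 2*(-238420437/13414) = -238420437/6707 ≈ -35548.)
(5266 + (103 + 2)**2)*(42085 + w) = (5266 + (103 + 2)**2)*(42085 - 238420437/6707) = (5266 + 105**2)*(43843658/6707) = (5266 + 11025)*(43843658/6707) = 16291*(43843658/6707) = 714257032478/6707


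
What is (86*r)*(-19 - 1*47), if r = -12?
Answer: 68112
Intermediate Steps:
(86*r)*(-19 - 1*47) = (86*(-12))*(-19 - 1*47) = -1032*(-19 - 47) = -1032*(-66) = 68112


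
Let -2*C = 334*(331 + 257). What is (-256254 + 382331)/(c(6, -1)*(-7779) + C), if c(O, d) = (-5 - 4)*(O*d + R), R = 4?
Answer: -126077/238218 ≈ -0.52925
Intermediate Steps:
c(O, d) = -36 - 9*O*d (c(O, d) = (-5 - 4)*(O*d + 4) = -9*(4 + O*d) = -36 - 9*O*d)
C = -98196 (C = -167*(331 + 257) = -167*588 = -½*196392 = -98196)
(-256254 + 382331)/(c(6, -1)*(-7779) + C) = (-256254 + 382331)/((-36 - 9*6*(-1))*(-7779) - 98196) = 126077/((-36 + 54)*(-7779) - 98196) = 126077/(18*(-7779) - 98196) = 126077/(-140022 - 98196) = 126077/(-238218) = 126077*(-1/238218) = -126077/238218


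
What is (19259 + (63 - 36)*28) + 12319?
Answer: 32334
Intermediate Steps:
(19259 + (63 - 36)*28) + 12319 = (19259 + 27*28) + 12319 = (19259 + 756) + 12319 = 20015 + 12319 = 32334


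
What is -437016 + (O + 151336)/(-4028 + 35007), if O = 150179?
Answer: -13538017149/30979 ≈ -4.3701e+5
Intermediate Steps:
-437016 + (O + 151336)/(-4028 + 35007) = -437016 + (150179 + 151336)/(-4028 + 35007) = -437016 + 301515/30979 = -13538017149/30979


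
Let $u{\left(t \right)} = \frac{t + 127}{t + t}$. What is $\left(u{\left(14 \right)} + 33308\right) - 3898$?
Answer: $\frac{823621}{28} \approx 29415.0$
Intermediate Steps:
$u{\left(t \right)} = \frac{127 + t}{2 t}$
$\left(u{\left(14 \right)} + 33308\right) - 3898 = \left(\frac{127 + 14}{2 \cdot 14} + 33308\right) - 3898 = \left(\frac{1}{2} \cdot \frac{1}{14} \cdot 141 + 33308\right) - 3898 = \left(\frac{141}{28} + 33308\right) - 3898 = \frac{932765}{28} - 3898 = \frac{823621}{28}$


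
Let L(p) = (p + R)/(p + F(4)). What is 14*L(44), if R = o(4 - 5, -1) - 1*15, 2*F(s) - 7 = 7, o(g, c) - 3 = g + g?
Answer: 140/17 ≈ 8.2353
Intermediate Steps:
o(g, c) = 3 + 2*g (o(g, c) = 3 + (g + g) = 3 + 2*g)
F(s) = 7 (F(s) = 7/2 + (½)*7 = 7/2 + 7/2 = 7)
R = -14 (R = (3 + 2*(4 - 5)) - 1*15 = (3 + 2*(-1)) - 15 = (3 - 2) - 15 = 1 - 15 = -14)
L(p) = (-14 + p)/(7 + p) (L(p) = (p - 14)/(p + 7) = (-14 + p)/(7 + p))
14*L(44) = 14*((-14 + 44)/(7 + 44)) = 14*(30/51) = 14*((1/51)*30) = 14*(10/17) = 140/17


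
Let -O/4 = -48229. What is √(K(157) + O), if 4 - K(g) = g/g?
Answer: √192919 ≈ 439.23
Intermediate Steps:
O = 192916 (O = -4*(-48229) = 192916)
K(g) = 3 (K(g) = 4 - g/g = 4 - 1*1 = 4 - 1 = 3)
√(K(157) + O) = √(3 + 192916) = √192919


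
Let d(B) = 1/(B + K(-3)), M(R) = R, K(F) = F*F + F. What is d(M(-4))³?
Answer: ⅛ ≈ 0.12500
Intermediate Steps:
K(F) = F + F² (K(F) = F² + F = F + F²)
d(B) = 1/(6 + B) (d(B) = 1/(B - 3*(1 - 3)) = 1/(B - 3*(-2)) = 1/(B + 6) = 1/(6 + B))
d(M(-4))³ = (1/(6 - 4))³ = (1/2)³ = (½)³ = ⅛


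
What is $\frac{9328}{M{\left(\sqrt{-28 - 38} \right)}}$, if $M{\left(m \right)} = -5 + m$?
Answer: $- \frac{46640}{91} - \frac{9328 i \sqrt{66}}{91} \approx -512.53 - 832.76 i$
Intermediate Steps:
$\frac{9328}{M{\left(\sqrt{-28 - 38} \right)}} = \frac{9328}{-5 + \sqrt{-28 - 38}} = \frac{9328}{-5 + \sqrt{-66}} = \frac{9328}{-5 + i \sqrt{66}}$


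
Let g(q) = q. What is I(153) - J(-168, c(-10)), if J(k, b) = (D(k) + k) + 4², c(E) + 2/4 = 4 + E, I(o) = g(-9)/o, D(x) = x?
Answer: 5439/17 ≈ 319.94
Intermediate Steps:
I(o) = -9/o
c(E) = 7/2 + E (c(E) = -½ + (4 + E) = 7/2 + E)
J(k, b) = 16 + 2*k (J(k, b) = (k + k) + 4² = 2*k + 16 = 16 + 2*k)
I(153) - J(-168, c(-10)) = -9/153 - (16 + 2*(-168)) = -9*1/153 - (16 - 336) = -1/17 - 1*(-320) = -1/17 + 320 = 5439/17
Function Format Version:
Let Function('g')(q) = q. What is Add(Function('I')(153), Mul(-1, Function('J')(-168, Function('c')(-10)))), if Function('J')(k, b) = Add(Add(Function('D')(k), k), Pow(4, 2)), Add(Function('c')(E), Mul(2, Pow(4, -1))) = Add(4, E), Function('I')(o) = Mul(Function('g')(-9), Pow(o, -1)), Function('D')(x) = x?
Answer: Rational(5439, 17) ≈ 319.94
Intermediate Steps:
Function('I')(o) = Mul(-9, Pow(o, -1))
Function('c')(E) = Add(Rational(7, 2), E) (Function('c')(E) = Add(Rational(-1, 2), Add(4, E)) = Add(Rational(7, 2), E))
Function('J')(k, b) = Add(16, Mul(2, k)) (Function('J')(k, b) = Add(Add(k, k), Pow(4, 2)) = Add(Mul(2, k), 16) = Add(16, Mul(2, k)))
Add(Function('I')(153), Mul(-1, Function('J')(-168, Function('c')(-10)))) = Add(Mul(-9, Pow(153, -1)), Mul(-1, Add(16, Mul(2, -168)))) = Add(Mul(-9, Rational(1, 153)), Mul(-1, Add(16, -336))) = Add(Rational(-1, 17), Mul(-1, -320)) = Add(Rational(-1, 17), 320) = Rational(5439, 17)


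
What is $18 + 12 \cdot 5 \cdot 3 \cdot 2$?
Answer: $378$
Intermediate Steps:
$18 + 12 \cdot 5 \cdot 3 \cdot 2 = 18 + 12 \cdot 15 \cdot 2 = 18 + 12 \cdot 30 = 18 + 360 = 378$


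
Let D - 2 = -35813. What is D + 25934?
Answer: -9877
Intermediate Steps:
D = -35811 (D = 2 - 35813 = -35811)
D + 25934 = -35811 + 25934 = -9877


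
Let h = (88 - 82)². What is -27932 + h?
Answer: -27896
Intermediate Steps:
h = 36 (h = 6² = 36)
-27932 + h = -27932 + 36 = -27896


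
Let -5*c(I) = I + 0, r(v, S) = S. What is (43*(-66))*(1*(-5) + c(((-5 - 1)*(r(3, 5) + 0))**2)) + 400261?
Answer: 925291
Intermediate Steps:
c(I) = -I/5 (c(I) = -(I + 0)/5 = -I/5)
(43*(-66))*(1*(-5) + c(((-5 - 1)*(r(3, 5) + 0))**2)) + 400261 = (43*(-66))*(1*(-5) - (-5 - 1)**2*(5 + 0)**2/5) + 400261 = -2838*(-5 - (-6*5)**2/5) + 400261 = -2838*(-5 - 1/5*(-30)**2) + 400261 = -2838*(-5 - 1/5*900) + 400261 = -2838*(-5 - 180) + 400261 = -2838*(-185) + 400261 = 525030 + 400261 = 925291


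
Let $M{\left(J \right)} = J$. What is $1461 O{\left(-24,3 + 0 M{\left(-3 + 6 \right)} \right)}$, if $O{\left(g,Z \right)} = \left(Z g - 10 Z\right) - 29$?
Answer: $-191391$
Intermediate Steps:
$O{\left(g,Z \right)} = -29 - 10 Z + Z g$ ($O{\left(g,Z \right)} = \left(- 10 Z + Z g\right) - 29 = -29 - 10 Z + Z g$)
$1461 O{\left(-24,3 + 0 M{\left(-3 + 6 \right)} \right)} = 1461 \left(-29 - 10 \left(3 + 0 \left(-3 + 6\right)\right) + \left(3 + 0 \left(-3 + 6\right)\right) \left(-24\right)\right) = 1461 \left(-29 - 10 \left(3 + 0 \cdot 3\right) + \left(3 + 0 \cdot 3\right) \left(-24\right)\right) = 1461 \left(-29 - 10 \left(3 + 0\right) + \left(3 + 0\right) \left(-24\right)\right) = 1461 \left(-29 - 30 + 3 \left(-24\right)\right) = 1461 \left(-29 - 30 - 72\right) = 1461 \left(-131\right) = -191391$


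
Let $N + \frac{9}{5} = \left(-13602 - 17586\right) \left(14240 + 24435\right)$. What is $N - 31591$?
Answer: $- \frac{6031137464}{5} \approx -1.2062 \cdot 10^{9}$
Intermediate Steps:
$N = - \frac{6030979509}{5}$ ($N = - \frac{9}{5} + \left(-13602 - 17586\right) \left(14240 + 24435\right) = - \frac{9}{5} - 1206195900 = - \frac{6030979509}{5} \approx -1.2062 \cdot 10^{9}$)
$N - 31591 = - \frac{6030979509}{5} - 31591 = - \frac{6031137464}{5}$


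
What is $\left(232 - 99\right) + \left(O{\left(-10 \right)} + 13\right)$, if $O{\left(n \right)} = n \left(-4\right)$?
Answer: $186$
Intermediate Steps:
$O{\left(n \right)} = - 4 n$
$\left(232 - 99\right) + \left(O{\left(-10 \right)} + 13\right) = \left(232 - 99\right) + \left(\left(-4\right) \left(-10\right) + 13\right) = 133 + \left(40 + 13\right) = 133 + 53 = 186$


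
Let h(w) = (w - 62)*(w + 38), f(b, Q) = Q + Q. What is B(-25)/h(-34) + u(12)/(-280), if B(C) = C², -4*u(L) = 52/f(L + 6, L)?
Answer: -7283/4480 ≈ -1.6257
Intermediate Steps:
f(b, Q) = 2*Q
h(w) = (-62 + w)*(38 + w)
u(L) = -13/(2*L)
B(-25)/h(-34) + u(12)/(-280) = (-25)²/(-2356 + (-34)² - 24*(-34)) - 13/2/12/(-280) = 625/(-2356 + 1156 + 816) - 13/2*1/12*(-1/280) = 625/(-384) - 13/24*(-1/280) = 625*(-1/384) + 13/6720 = -625/384 + 13/6720 = -7283/4480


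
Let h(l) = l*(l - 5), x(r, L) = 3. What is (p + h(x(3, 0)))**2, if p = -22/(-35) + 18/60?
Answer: 5041/196 ≈ 25.719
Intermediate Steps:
h(l) = l*(-5 + l)
p = 13/14 (p = -22*(-1/35) + 18*(1/60) = 22/35 + 3/10 = 13/14 ≈ 0.92857)
(p + h(x(3, 0)))**2 = (13/14 + 3*(-5 + 3))**2 = (13/14 + 3*(-2))**2 = (13/14 - 6)**2 = (-71/14)**2 = 5041/196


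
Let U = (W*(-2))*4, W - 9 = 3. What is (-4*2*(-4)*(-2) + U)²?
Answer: 25600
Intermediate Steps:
W = 12 (W = 9 + 3 = 12)
U = -96 (U = (12*(-2))*4 = -24*4 = -96)
(-4*2*(-4)*(-2) + U)² = (-4*2*(-4)*(-2) - 96)² = (-(-32)*(-2) - 96)² = (-4*16 - 96)² = (-64 - 96)² = (-160)² = 25600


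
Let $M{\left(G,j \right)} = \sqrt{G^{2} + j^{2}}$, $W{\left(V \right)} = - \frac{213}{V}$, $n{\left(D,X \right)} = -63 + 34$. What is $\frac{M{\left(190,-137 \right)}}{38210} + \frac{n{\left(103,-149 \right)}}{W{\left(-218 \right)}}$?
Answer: $- \frac{6322}{213} + \frac{\sqrt{54869}}{38210} \approx -29.675$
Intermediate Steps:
$n{\left(D,X \right)} = -29$
$\frac{M{\left(190,-137 \right)}}{38210} + \frac{n{\left(103,-149 \right)}}{W{\left(-218 \right)}} = \frac{\sqrt{190^{2} + \left(-137\right)^{2}}}{38210} - \frac{29}{\left(-213\right) \frac{1}{-218}} = \sqrt{36100 + 18769} \cdot \frac{1}{38210} - \frac{29}{\left(-213\right) \left(- \frac{1}{218}\right)} = \sqrt{54869} \cdot \frac{1}{38210} - \frac{29}{\frac{213}{218}} = \frac{\sqrt{54869}}{38210} - \frac{6322}{213} = - \frac{6322}{213} + \frac{\sqrt{54869}}{38210}$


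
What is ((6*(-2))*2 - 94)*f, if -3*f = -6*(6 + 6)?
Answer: -2832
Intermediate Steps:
f = 24 (f = -(-2)*(6 + 6) = -(-2)*12 = -1/3*(-72) = 24)
((6*(-2))*2 - 94)*f = ((6*(-2))*2 - 94)*24 = (-12*2 - 94)*24 = (-24 - 94)*24 = -118*24 = -2832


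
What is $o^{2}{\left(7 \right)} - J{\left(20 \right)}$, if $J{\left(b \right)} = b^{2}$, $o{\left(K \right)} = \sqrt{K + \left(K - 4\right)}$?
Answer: $-390$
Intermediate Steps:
$o{\left(K \right)} = \sqrt{-4 + 2 K}$ ($o{\left(K \right)} = \sqrt{K + \left(-4 + K\right)} = \sqrt{-4 + 2 K}$)
$o^{2}{\left(7 \right)} - J{\left(20 \right)} = \left(\sqrt{-4 + 2 \cdot 7}\right)^{2} - 20^{2} = \left(\sqrt{-4 + 14}\right)^{2} - 400 = \left(\sqrt{10}\right)^{2} - 400 = 10 - 400 = -390$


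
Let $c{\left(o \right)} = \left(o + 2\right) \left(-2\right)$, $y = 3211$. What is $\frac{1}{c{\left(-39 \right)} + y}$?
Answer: $\frac{1}{3285} \approx 0.00030441$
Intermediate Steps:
$c{\left(o \right)} = -4 - 2 o$ ($c{\left(o \right)} = \left(2 + o\right) \left(-2\right) = -4 - 2 o$)
$\frac{1}{c{\left(-39 \right)} + y} = \frac{1}{\left(-4 - -78\right) + 3211} = \frac{1}{\left(-4 + 78\right) + 3211} = \frac{1}{74 + 3211} = \frac{1}{3285}$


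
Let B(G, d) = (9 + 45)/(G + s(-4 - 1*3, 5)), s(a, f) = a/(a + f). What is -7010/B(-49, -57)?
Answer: 318955/54 ≈ 5906.6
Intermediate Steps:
s(a, f) = a/(a + f)
B(G, d) = 54/(7/2 + G) (B(G, d) = (9 + 45)/(G + (-4 - 1*3)/((-4 - 1*3) + 5)) = 54/(G + (-4 - 3)/((-4 - 3) + 5)) = 54/(G - 7/(-7 + 5)) = 54/(G - 7/(-2)) = 54/(G - 7*(-½)) = 54/(G + 7/2) = 54/(7/2 + G))
-7010/B(-49, -57) = -7010/(108/(7 + 2*(-49))) = -7010/(108/(7 - 98)) = -7010/(108/(-91)) = -7010/(108*(-1/91)) = -7010/(-108/91) = -7010*(-91/108) = 318955/54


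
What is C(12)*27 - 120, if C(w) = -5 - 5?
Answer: -390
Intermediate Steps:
C(w) = -10
C(12)*27 - 120 = -10*27 - 120 = -270 - 120 = -390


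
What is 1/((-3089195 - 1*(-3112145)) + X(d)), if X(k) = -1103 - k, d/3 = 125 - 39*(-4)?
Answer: 1/21004 ≈ 4.7610e-5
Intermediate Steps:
d = 843 (d = 3*(125 - 39*(-4)) = 3*(125 + 156) = 3*281 = 843)
1/((-3089195 - 1*(-3112145)) + X(d)) = 1/((-3089195 - 1*(-3112145)) + (-1103 - 1*843)) = 1/((-3089195 + 3112145) + (-1103 - 843)) = 1/(22950 - 1946) = 1/21004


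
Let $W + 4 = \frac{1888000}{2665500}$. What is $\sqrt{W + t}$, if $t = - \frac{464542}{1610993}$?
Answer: $\frac{i \sqrt{264054443998696858578}}{8588203683} \approx 1.8921 i$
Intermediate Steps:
$t = - \frac{464542}{1610993}$ ($t = \left(-464542\right) \frac{1}{1610993} = - \frac{464542}{1610993} \approx -0.28836$)
$W = - \frac{17548}{5331}$ ($W = -4 + \frac{1888000}{2665500} = -4 + 1888000 \cdot \frac{1}{2665500} = -4 + \frac{3776}{5331} = - \frac{17548}{5331} \approx -3.2917$)
$\sqrt{W + t} = \sqrt{- \frac{17548}{5331} - \frac{464542}{1610993}} = \sqrt{- \frac{30746178566}{8588203683}} = \frac{i \sqrt{264054443998696858578}}{8588203683}$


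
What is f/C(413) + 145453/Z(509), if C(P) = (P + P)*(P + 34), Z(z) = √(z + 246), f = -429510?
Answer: -71585/61537 + 145453*√755/755 ≈ 5292.4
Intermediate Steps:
Z(z) = √(246 + z)
C(P) = 2*P*(34 + P) (C(P) = (2*P)*(34 + P) = 2*P*(34 + P))
f/C(413) + 145453/Z(509) = -429510*1/(826*(34 + 413)) + 145453/(√(246 + 509)) = -429510/(2*413*447) + 145453/(√755) = -429510/369222 + 145453*(√755/755) = -429510*1/369222 + 145453*√755/755 = -71585/61537 + 145453*√755/755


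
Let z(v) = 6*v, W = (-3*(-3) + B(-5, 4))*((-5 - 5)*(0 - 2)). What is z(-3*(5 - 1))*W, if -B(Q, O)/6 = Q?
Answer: -56160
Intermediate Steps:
B(Q, O) = -6*Q
W = 780 (W = (-3*(-3) - 6*(-5))*((-5 - 5)*(0 - 2)) = (9 + 30)*(-10*(-2)) = 39*20 = 780)
z(-3*(5 - 1))*W = (6*(-3*(5 - 1)))*780 = (6*(-3*4))*780 = (6*(-12))*780 = -72*780 = -56160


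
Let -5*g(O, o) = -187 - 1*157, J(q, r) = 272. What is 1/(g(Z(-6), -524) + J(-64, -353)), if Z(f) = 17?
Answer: 5/1704 ≈ 0.0029343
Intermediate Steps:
g(O, o) = 344/5 (g(O, o) = -(-187 - 1*157)/5 = -(-187 - 157)/5 = -1/5*(-344) = 344/5)
1/(g(Z(-6), -524) + J(-64, -353)) = 1/(344/5 + 272) = 1/(1704/5) = 5/1704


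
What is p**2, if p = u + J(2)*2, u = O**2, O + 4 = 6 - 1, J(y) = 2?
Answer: 25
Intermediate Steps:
O = 1 (O = -4 + (6 - 1) = -4 + 5 = 1)
u = 1 (u = 1**2 = 1)
p = 5 (p = 1 + 2*2 = 1 + 4 = 5)
p**2 = 5**2 = 25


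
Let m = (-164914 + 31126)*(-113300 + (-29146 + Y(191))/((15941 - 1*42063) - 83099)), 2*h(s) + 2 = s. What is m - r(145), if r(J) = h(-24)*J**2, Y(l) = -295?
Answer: 551872511815239/36407 ≈ 1.5158e+10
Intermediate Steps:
h(s) = -1 + s/2
r(J) = -13*J**2 (r(J) = (-1 + (1/2)*(-24))*J**2 = (-1 - 12)*J**2 = -13*J**2)
m = 551862560871964/36407 (m = (-164914 + 31126)*(-113300 + (-29146 - 295)/((15941 - 1*42063) - 83099)) = -133788*(-113300 - 29441/((15941 - 42063) - 83099)) = -133788*(-113300 - 29441/(-26122 - 83099)) = -133788*(-113300 - 29441/(-109221)) = -133788*(-113300 - 29441*(-1/109221)) = -133788*(-113300 + 29441/109221) = -133788*(-12374709859/109221) = 551862560871964/36407 ≈ 1.5158e+10)
m - r(145) = 551862560871964/36407 - (-13)*145**2 = 551862560871964/36407 - (-13)*21025 = 551862560871964/36407 - 1*(-273325) = 551862560871964/36407 + 273325 = 551872511815239/36407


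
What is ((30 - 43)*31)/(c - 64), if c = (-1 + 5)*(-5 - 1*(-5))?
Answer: 403/64 ≈ 6.2969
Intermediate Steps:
c = 0 (c = 4*(-5 + 5) = 4*0 = 0)
((30 - 43)*31)/(c - 64) = ((30 - 43)*31)/(0 - 64) = (-13*31)/(-64) = -1/64*(-403) = 403/64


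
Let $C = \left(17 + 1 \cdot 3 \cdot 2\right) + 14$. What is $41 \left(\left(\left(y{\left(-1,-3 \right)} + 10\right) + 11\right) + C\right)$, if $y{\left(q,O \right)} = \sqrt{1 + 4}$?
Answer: $2378 + 41 \sqrt{5} \approx 2469.7$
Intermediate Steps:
$y{\left(q,O \right)} = \sqrt{5}$
$C = 37$ ($C = \left(17 + 3 \cdot 2\right) + 14 = \left(17 + 6\right) + 14 = 23 + 14 = 37$)
$41 \left(\left(\left(y{\left(-1,-3 \right)} + 10\right) + 11\right) + C\right) = 41 \left(\left(\left(\sqrt{5} + 10\right) + 11\right) + 37\right) = 41 \left(\left(\left(10 + \sqrt{5}\right) + 11\right) + 37\right) = 41 \left(\left(21 + \sqrt{5}\right) + 37\right) = 41 \left(58 + \sqrt{5}\right) = 2378 + 41 \sqrt{5}$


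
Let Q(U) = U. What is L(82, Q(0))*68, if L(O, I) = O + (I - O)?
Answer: 0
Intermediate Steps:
L(O, I) = I
L(82, Q(0))*68 = 0*68 = 0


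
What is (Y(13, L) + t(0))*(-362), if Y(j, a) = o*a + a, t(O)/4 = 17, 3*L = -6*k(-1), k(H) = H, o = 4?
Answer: -28236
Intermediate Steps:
L = 2 (L = (-6*(-1))/3 = (1/3)*6 = 2)
t(O) = 68 (t(O) = 4*17 = 68)
Y(j, a) = 5*a (Y(j, a) = 4*a + a = 5*a)
(Y(13, L) + t(0))*(-362) = (5*2 + 68)*(-362) = (10 + 68)*(-362) = 78*(-362) = -28236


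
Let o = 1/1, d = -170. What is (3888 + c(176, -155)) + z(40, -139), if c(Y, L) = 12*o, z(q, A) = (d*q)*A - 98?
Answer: 949002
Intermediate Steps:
z(q, A) = -98 - 170*A*q (z(q, A) = (-170*q)*A - 98 = -170*A*q - 98 = -98 - 170*A*q)
o = 1
c(Y, L) = 12 (c(Y, L) = 12*1 = 12)
(3888 + c(176, -155)) + z(40, -139) = (3888 + 12) + (-98 - 170*(-139)*40) = 3900 + (-98 + 945200) = 3900 + 945102 = 949002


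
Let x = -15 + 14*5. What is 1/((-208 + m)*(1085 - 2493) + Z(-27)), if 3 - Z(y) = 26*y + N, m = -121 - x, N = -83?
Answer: 1/541460 ≈ 1.8469e-6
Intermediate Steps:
x = 55 (x = -15 + 70 = 55)
m = -176 (m = -121 - 1*55 = -121 - 55 = -176)
Z(y) = 86 - 26*y (Z(y) = 3 - (26*y - 83) = 3 - (-83 + 26*y) = 3 + (83 - 26*y) = 86 - 26*y)
1/((-208 + m)*(1085 - 2493) + Z(-27)) = 1/((-208 - 176)*(1085 - 2493) + (86 - 26*(-27))) = 1/(-384*(-1408) + (86 + 702)) = 1/(540672 + 788) = 1/541460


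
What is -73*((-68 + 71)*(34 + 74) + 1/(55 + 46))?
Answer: -2388925/101 ≈ -23653.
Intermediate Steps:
-73*((-68 + 71)*(34 + 74) + 1/(55 + 46)) = -73*(3*108 + 1/101) = -73*(324 + 1/101) = -73*32725/101 = -2388925/101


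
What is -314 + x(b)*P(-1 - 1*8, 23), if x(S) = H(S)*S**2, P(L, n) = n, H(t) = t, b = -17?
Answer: -113313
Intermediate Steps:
x(S) = S**3 (x(S) = S*S**2 = S**3)
-314 + x(b)*P(-1 - 1*8, 23) = -314 + (-17)**3*23 = -314 - 4913*23 = -314 - 112999 = -113313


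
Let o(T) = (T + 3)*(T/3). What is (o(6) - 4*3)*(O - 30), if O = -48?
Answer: -468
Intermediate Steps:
o(T) = T*(3 + T)/3 (o(T) = (3 + T)*(T*(1/3)) = (3 + T)*(T/3) = T*(3 + T)/3)
(o(6) - 4*3)*(O - 30) = ((1/3)*6*(3 + 6) - 4*3)*(-48 - 30) = ((1/3)*6*9 - 12)*(-78) = (18 - 12)*(-78) = 6*(-78) = -468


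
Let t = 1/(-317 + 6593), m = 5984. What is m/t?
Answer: 37555584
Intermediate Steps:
t = 1/6276 ≈ 0.00015934
m/t = 5984/(1/6276) = 5984*6276 = 37555584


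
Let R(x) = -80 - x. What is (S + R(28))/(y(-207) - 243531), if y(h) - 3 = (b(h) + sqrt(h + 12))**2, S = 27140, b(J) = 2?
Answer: -6588212008/59398954081 - 108128*I*sqrt(195)/59398954081 ≈ -0.11091 - 2.542e-5*I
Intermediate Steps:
y(h) = 3 + (2 + sqrt(12 + h))**2 (y(h) = 3 + (2 + sqrt(h + 12))**2 = 3 + (2 + sqrt(12 + h))**2)
(S + R(28))/(y(-207) - 243531) = (27140 + (-80 - 1*28))/((3 + (2 + sqrt(12 - 207))**2) - 243531) = (27140 + (-80 - 28))/((3 + (2 + sqrt(-195))**2) - 243531) = (27140 - 108)/((3 + (2 + I*sqrt(195))**2) - 243531) = 27032/(-243528 + (2 + I*sqrt(195))**2)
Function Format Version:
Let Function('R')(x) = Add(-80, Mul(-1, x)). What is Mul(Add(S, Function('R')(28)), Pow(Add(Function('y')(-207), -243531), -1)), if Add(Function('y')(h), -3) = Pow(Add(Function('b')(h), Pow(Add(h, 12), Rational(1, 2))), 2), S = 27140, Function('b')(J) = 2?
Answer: Add(Rational(-6588212008, 59398954081), Mul(Rational(-108128, 59398954081), I, Pow(195, Rational(1, 2)))) ≈ Add(-0.11091, Mul(-2.5420e-5, I))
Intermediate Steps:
Function('y')(h) = Add(3, Pow(Add(2, Pow(Add(12, h), Rational(1, 2))), 2)) (Function('y')(h) = Add(3, Pow(Add(2, Pow(Add(h, 12), Rational(1, 2))), 2)) = Add(3, Pow(Add(2, Pow(Add(12, h), Rational(1, 2))), 2)))
Mul(Add(S, Function('R')(28)), Pow(Add(Function('y')(-207), -243531), -1)) = Mul(Add(27140, Add(-80, Mul(-1, 28))), Pow(Add(Add(3, Pow(Add(2, Pow(Add(12, -207), Rational(1, 2))), 2)), -243531), -1)) = Mul(Add(27140, Add(-80, -28)), Pow(Add(Add(3, Pow(Add(2, Pow(-195, Rational(1, 2))), 2)), -243531), -1)) = Mul(Add(27140, -108), Pow(Add(Add(3, Pow(Add(2, Mul(I, Pow(195, Rational(1, 2)))), 2)), -243531), -1)) = Mul(27032, Pow(Add(-243528, Pow(Add(2, Mul(I, Pow(195, Rational(1, 2)))), 2)), -1))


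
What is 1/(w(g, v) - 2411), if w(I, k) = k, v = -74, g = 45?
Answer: -1/2485 ≈ -0.00040241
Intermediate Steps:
1/(w(g, v) - 2411) = 1/(-74 - 2411) = 1/(-2485) = -1/2485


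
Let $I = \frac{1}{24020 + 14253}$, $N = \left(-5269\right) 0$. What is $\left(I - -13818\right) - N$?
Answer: $\frac{528856315}{38273} \approx 13818.0$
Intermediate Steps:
$N = 0$
$I = \frac{1}{38273} \approx 2.6128 \cdot 10^{-5}$
$\left(I - -13818\right) - N = \left(\frac{1}{38273} - -13818\right) - 0 = \left(\frac{1}{38273} + 13818\right) + 0 = \frac{528856315}{38273} + 0 = \frac{528856315}{38273}$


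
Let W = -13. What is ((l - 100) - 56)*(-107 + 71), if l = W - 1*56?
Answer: 8100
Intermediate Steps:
l = -69 (l = -13 - 1*56 = -13 - 56 = -69)
((l - 100) - 56)*(-107 + 71) = ((-69 - 100) - 56)*(-107 + 71) = (-169 - 56)*(-36) = -225*(-36) = 8100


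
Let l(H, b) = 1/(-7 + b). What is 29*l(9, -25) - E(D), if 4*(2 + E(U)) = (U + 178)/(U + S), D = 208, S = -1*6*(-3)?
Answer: 2411/3616 ≈ 0.66676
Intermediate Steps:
S = 18 (S = -6*(-3) = 18)
E(U) = -2 + (178 + U)/(4*(18 + U)) (E(U) = -2 + ((U + 178)/(U + 18))/4 = -2 + ((178 + U)/(18 + U))/4 = -2 + (178 + U)/(4*(18 + U)))
29*l(9, -25) - E(D) = 29/(-7 - 25) - (34 - 7*208)/(4*(18 + 208)) = 29/(-32) - (34 - 1456)/(4*226) = 29*(-1/32) - (-1422)/(4*226) = -29/32 - 1*(-711/452) = -29/32 + 711/452 = 2411/3616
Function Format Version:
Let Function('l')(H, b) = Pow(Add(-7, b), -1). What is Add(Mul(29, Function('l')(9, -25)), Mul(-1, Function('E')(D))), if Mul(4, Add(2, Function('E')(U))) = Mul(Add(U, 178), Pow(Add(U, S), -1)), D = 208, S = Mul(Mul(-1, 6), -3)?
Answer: Rational(2411, 3616) ≈ 0.66676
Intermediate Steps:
S = 18 (S = Mul(-6, -3) = 18)
Function('E')(U) = Add(-2, Mul(Rational(1, 4), Pow(Add(18, U), -1), Add(178, U))) (Function('E')(U) = Add(-2, Mul(Rational(1, 4), Mul(Add(U, 178), Pow(Add(U, 18), -1)))) = Add(-2, Mul(Rational(1, 4), Mul(Add(178, U), Pow(Add(18, U), -1)))) = Add(-2, Mul(Rational(1, 4), Mul(Pow(Add(18, U), -1), Add(178, U)))) = Add(-2, Mul(Rational(1, 4), Pow(Add(18, U), -1), Add(178, U))))
Add(Mul(29, Function('l')(9, -25)), Mul(-1, Function('E')(D))) = Add(Mul(29, Pow(Add(-7, -25), -1)), Mul(-1, Mul(Rational(1, 4), Pow(Add(18, 208), -1), Add(34, Mul(-7, 208))))) = Add(Mul(29, Pow(-32, -1)), Mul(-1, Mul(Rational(1, 4), Pow(226, -1), Add(34, -1456)))) = Add(Mul(29, Rational(-1, 32)), Mul(-1, Mul(Rational(1, 4), Rational(1, 226), -1422))) = Add(Rational(-29, 32), Mul(-1, Rational(-711, 452))) = Add(Rational(-29, 32), Rational(711, 452)) = Rational(2411, 3616)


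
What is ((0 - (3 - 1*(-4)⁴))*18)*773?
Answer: 3520242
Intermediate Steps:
((0 - (3 - 1*(-4)⁴))*18)*773 = ((0 - (3 - 1*256))*18)*773 = ((0 - (3 - 256))*18)*773 = ((0 - 1*(-253))*18)*773 = ((0 + 253)*18)*773 = (253*18)*773 = 4554*773 = 3520242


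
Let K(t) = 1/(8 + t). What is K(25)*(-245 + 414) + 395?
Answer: 13204/33 ≈ 400.12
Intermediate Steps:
K(25)*(-245 + 414) + 395 = (-245 + 414)/(8 + 25) + 395 = 169/33 + 395 = 13204/33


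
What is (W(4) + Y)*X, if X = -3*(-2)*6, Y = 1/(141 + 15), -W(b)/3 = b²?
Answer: -22461/13 ≈ -1727.8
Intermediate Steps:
W(b) = -3*b²
Y = 1/156 ≈ 0.0064103
X = 36 (X = 6*6 = 36)
(W(4) + Y)*X = (-3*4² + 1/156)*36 = (-3*16 + 1/156)*36 = (-48 + 1/156)*36 = -7487/156*36 = -22461/13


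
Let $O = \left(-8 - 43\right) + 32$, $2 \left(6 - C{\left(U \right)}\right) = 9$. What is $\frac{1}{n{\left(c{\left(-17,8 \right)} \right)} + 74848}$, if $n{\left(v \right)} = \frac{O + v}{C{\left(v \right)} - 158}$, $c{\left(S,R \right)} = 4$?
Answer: $\frac{313}{23427454} \approx 1.336 \cdot 10^{-5}$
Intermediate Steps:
$C{\left(U \right)} = \frac{3}{2}$ ($C{\left(U \right)} = 6 - \frac{9}{2} = \frac{3}{2}$)
$O = -19$ ($O = -51 + 32 = -19$)
$n{\left(v \right)} = \frac{38}{313} - \frac{2 v}{313}$ ($n{\left(v \right)} = \frac{-19 + v}{\frac{3}{2} - 158} = \frac{-19 + v}{- \frac{313}{2}} = \left(-19 + v\right) \left(- \frac{2}{313}\right) = \frac{38}{313} - \frac{2 v}{313}$)
$\frac{1}{n{\left(c{\left(-17,8 \right)} \right)} + 74848} = \frac{1}{\left(\frac{38}{313} - \frac{8}{313}\right) + 74848} = \frac{1}{\frac{30}{313} + 74848} = \frac{1}{\frac{23427454}{313}} = \frac{313}{23427454}$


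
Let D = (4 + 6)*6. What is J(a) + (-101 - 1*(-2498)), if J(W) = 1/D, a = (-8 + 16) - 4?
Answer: 143821/60 ≈ 2397.0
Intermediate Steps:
D = 60 (D = 10*6 = 60)
a = 4 (a = 8 - 4 = 4)
J(W) = 1/60
J(a) + (-101 - 1*(-2498)) = 1/60 + (-101 - 1*(-2498)) = 1/60 + (-101 + 2498) = 1/60 + 2397 = 143821/60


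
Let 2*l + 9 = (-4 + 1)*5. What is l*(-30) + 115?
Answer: 475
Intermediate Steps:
l = -12 (l = -9/2 + ((-4 + 1)*5)/2 = -9/2 + (-3*5)/2 = -9/2 + (½)*(-15) = -9/2 - 15/2 = -12)
l*(-30) + 115 = -12*(-30) + 115 = 360 + 115 = 475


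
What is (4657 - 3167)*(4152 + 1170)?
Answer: 7929780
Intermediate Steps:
(4657 - 3167)*(4152 + 1170) = 1490*5322 = 7929780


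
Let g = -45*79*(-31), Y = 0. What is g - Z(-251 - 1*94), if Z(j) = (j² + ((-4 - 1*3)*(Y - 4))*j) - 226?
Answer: 1066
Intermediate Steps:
Z(j) = -226 + j² + 28*j (Z(j) = (j² + ((-4 - 1*3)*(0 - 4))*j) - 226 = (j² + ((-4 - 3)*(-4))*j) - 226 = (j² + (-7*(-4))*j) - 226 = (j² + 28*j) - 226 = -226 + j² + 28*j)
g = 110205 (g = -3555*(-31) = 110205)
g - Z(-251 - 1*94) = 110205 - (-226 + (-251 - 1*94)² + 28*(-251 - 1*94)) = 110205 - (-226 + (-251 - 94)² + 28*(-251 - 94)) = 110205 - (-226 + (-345)² + 28*(-345)) = 110205 - (-226 + 119025 - 9660) = 110205 - 1*109139 = 110205 - 109139 = 1066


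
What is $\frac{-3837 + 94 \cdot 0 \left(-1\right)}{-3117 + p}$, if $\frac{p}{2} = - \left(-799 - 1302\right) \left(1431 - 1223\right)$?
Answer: $- \frac{3837}{870899} \approx -0.0044058$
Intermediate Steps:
$p = 874016$ ($p = 2 \left(- \left(-799 - 1302\right) \left(1431 - 1223\right)\right) = 2 \left(- \left(-2101\right) 208\right) = 2 \left(\left(-1\right) \left(-437008\right)\right) = 2 \cdot 437008 = 874016$)
$\frac{-3837 + 94 \cdot 0 \left(-1\right)}{-3117 + p} = \frac{-3837 + 94 \cdot 0 \left(-1\right)}{-3117 + 874016} = \frac{-3837 + 94 \cdot 0}{870899} = \left(-3837 + 0\right) \frac{1}{870899} = \left(-3837\right) \frac{1}{870899} = - \frac{3837}{870899}$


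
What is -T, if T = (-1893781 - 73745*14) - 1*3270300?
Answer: 6196511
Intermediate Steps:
T = -6196511 (T = (-1893781 - 1032430) - 3270300 = -2926211 - 3270300 = -6196511)
-T = -1*(-6196511) = 6196511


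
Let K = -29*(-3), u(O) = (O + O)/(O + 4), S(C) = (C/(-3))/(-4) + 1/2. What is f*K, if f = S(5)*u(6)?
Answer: 957/10 ≈ 95.700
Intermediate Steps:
S(C) = 1/2 + C/12 (S(C) = (C*(-1/3))*(-1/4) + 1*(1/2) = -C/3*(-1/4) + 1/2 = C/12 + 1/2 = 1/2 + C/12)
u(O) = 2*O/(4 + O) (u(O) = (2*O)/(4 + O) = 2*O/(4 + O))
K = 87
f = 11/10 (f = (1/2 + (1/12)*5)*(2*6/(4 + 6)) = (1/2 + 5/12)*(2*6/10) = 11*(2*6*(1/10))/12 = (11/12)*(6/5) = 11/10 ≈ 1.1000)
f*K = (11/10)*87 = 957/10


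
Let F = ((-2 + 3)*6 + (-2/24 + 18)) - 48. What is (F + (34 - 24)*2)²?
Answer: 2401/144 ≈ 16.674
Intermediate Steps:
F = -289/12 (F = (1*6 + (-2*1/24 + 18)) - 48 = (6 + (-1/12 + 18)) - 48 = (6 + 215/12) - 48 = 287/12 - 48 = -289/12 ≈ -24.083)
(F + (34 - 24)*2)² = (-289/12 + (34 - 24)*2)² = (-289/12 + 10*2)² = (-289/12 + 20)² = (-49/12)² = 2401/144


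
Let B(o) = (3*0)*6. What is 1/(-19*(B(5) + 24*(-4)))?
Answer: 1/1824 ≈ 0.00054825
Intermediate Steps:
B(o) = 0 (B(o) = 0*6 = 0)
1/(-19*(B(5) + 24*(-4))) = 1/(-19*(0 + 24*(-4))) = 1/(-19*(0 - 96)) = 1/(-19*(-96)) = 1/1824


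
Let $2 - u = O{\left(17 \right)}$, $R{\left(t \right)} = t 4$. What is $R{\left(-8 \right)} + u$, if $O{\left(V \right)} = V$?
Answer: $-47$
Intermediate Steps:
$R{\left(t \right)} = 4 t$
$u = -15$ ($u = 2 - 17 = -15$)
$R{\left(-8 \right)} + u = 4 \left(-8\right) - 15 = -32 - 15 = -47$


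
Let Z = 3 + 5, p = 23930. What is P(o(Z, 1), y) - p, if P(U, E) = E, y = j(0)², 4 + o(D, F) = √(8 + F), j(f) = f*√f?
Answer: -23930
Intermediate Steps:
Z = 8
j(f) = f^(3/2)
o(D, F) = -4 + √(8 + F)
y = 0 (y = (0^(3/2))² = 0² = 0)
P(o(Z, 1), y) - p = 0 - 1*23930 = 0 - 23930 = -23930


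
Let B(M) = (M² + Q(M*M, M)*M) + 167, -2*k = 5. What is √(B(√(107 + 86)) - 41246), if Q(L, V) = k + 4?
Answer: √(-163544 + 6*√193)/2 ≈ 202.15*I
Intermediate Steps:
k = -5/2 (k = -½*5 = -5/2 ≈ -2.5000)
Q(L, V) = 3/2 (Q(L, V) = -5/2 + 4 = 3/2)
B(M) = 167 + M² + 3*M/2 (B(M) = (M² + 3*M/2) + 167 = 167 + M² + 3*M/2)
√(B(√(107 + 86)) - 41246) = √((167 + (√(107 + 86))² + 3*√(107 + 86)/2) - 41246) = √((167 + (√193)² + 3*√193/2) - 41246) = √((167 + 193 + 3*√193/2) - 41246) = √((360 + 3*√193/2) - 41246) = √(-40886 + 3*√193/2)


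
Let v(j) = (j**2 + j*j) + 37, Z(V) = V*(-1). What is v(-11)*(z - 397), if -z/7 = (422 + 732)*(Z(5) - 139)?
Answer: 324430965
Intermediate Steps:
Z(V) = -V
z = 1163232 (z = -7*(422 + 732)*(-1*5 - 139) = -8078*(-5 - 139) = -8078*(-144) = -7*(-166176) = 1163232)
v(j) = 37 + 2*j**2 (v(j) = (j**2 + j**2) + 37 = 2*j**2 + 37 = 37 + 2*j**2)
v(-11)*(z - 397) = (37 + 2*(-11)**2)*(1163232 - 397) = (37 + 2*121)*1162835 = (37 + 242)*1162835 = 279*1162835 = 324430965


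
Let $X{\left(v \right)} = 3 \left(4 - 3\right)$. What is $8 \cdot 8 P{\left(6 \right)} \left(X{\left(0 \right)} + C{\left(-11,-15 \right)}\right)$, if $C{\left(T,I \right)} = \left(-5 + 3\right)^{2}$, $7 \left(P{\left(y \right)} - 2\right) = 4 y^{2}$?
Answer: $10112$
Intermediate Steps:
$P{\left(y \right)} = 2 + \frac{4 y^{2}}{7}$
$X{\left(v \right)} = 3$ ($X{\left(v \right)} = 3 \cdot 1 = 3$)
$C{\left(T,I \right)} = 4$ ($C{\left(T,I \right)} = \left(-2\right)^{2} = 4$)
$8 \cdot 8 P{\left(6 \right)} \left(X{\left(0 \right)} + C{\left(-11,-15 \right)}\right) = 8 \cdot 8 \left(2 + \frac{4 \cdot 6^{2}}{7}\right) \left(3 + 4\right) = 64 \left(2 + \frac{4}{7} \cdot 36\right) 7 = 64 \left(2 + \frac{144}{7}\right) 7 = 64 \cdot \frac{158}{7} \cdot 7 = \frac{10112}{7} \cdot 7 = 10112$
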